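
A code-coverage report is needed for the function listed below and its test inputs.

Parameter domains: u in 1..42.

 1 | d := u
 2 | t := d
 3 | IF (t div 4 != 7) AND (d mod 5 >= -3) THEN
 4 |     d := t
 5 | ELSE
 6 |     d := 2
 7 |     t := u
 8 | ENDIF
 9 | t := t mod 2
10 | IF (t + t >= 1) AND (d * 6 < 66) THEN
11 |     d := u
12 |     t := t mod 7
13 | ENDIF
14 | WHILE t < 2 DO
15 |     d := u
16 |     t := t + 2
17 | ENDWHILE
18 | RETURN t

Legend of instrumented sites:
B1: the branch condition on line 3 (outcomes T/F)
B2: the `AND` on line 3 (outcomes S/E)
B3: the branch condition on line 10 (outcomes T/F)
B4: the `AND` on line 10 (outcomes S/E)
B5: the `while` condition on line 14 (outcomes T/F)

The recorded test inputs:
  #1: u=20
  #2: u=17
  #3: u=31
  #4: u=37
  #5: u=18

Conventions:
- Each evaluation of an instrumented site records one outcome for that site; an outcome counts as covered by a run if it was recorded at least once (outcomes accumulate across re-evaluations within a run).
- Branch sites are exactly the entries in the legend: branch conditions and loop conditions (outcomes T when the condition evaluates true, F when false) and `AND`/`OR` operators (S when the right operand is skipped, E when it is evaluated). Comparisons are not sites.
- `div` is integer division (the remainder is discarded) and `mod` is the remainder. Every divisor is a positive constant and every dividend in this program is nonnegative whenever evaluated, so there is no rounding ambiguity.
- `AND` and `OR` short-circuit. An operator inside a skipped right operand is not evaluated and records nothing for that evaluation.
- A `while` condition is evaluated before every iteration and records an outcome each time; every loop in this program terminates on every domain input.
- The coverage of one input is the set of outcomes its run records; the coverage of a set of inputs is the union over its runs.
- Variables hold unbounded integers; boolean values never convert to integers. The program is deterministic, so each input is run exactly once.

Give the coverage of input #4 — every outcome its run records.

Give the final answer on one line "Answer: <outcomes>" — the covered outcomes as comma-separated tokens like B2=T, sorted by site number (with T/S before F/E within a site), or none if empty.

Tracing the run of input #4 (u=37):
  B2->E, B1->T, B4->E, B3->F, B5->T, B5->F
collecting distinct outcomes: B1=T, B2=E, B3=F, B4=E, B5=T, B5=F

Answer: B1=T, B2=E, B3=F, B4=E, B5=T, B5=F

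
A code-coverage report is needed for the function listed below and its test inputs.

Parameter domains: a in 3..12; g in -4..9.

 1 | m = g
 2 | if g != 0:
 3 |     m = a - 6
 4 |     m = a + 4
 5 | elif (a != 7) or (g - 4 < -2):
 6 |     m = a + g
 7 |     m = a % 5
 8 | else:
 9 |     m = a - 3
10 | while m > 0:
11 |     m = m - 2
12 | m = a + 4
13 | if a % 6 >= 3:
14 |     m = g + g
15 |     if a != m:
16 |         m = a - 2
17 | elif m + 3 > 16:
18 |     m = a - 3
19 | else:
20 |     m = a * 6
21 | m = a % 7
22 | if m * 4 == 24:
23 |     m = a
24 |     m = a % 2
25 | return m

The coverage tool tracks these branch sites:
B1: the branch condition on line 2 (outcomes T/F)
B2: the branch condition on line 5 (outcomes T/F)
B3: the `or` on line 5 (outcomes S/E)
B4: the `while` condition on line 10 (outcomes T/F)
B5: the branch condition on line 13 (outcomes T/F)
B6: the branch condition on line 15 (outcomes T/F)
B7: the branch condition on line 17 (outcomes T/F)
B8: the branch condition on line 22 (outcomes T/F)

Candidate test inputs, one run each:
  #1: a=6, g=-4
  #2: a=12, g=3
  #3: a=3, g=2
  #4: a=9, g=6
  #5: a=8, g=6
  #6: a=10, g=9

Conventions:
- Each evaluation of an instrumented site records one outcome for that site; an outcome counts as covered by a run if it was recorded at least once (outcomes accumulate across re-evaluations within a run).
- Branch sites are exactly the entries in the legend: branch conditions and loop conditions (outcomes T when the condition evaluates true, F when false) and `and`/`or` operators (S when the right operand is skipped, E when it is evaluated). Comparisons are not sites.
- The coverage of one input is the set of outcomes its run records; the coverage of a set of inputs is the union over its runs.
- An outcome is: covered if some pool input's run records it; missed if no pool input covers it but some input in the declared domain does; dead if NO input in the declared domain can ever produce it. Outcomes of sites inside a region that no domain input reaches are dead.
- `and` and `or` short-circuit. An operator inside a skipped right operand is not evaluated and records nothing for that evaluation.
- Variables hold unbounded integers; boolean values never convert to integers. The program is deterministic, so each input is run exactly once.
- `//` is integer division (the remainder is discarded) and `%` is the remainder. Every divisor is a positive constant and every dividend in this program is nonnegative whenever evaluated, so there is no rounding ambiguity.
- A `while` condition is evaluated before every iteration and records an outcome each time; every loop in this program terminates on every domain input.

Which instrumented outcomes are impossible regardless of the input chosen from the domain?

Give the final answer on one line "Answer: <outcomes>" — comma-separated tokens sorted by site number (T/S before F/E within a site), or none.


exhaustive pass over the 140-input domain:
  B2=F: zero occurrences over every domain input -> dead
  reachable outcomes have witnesses, e.g. B1=T (e.g. a=3, g=-4), B1=F (e.g. a=3, g=0), B2=T (e.g. a=3, g=0), B3=S (e.g. a=3, g=0)
Answer: B2=F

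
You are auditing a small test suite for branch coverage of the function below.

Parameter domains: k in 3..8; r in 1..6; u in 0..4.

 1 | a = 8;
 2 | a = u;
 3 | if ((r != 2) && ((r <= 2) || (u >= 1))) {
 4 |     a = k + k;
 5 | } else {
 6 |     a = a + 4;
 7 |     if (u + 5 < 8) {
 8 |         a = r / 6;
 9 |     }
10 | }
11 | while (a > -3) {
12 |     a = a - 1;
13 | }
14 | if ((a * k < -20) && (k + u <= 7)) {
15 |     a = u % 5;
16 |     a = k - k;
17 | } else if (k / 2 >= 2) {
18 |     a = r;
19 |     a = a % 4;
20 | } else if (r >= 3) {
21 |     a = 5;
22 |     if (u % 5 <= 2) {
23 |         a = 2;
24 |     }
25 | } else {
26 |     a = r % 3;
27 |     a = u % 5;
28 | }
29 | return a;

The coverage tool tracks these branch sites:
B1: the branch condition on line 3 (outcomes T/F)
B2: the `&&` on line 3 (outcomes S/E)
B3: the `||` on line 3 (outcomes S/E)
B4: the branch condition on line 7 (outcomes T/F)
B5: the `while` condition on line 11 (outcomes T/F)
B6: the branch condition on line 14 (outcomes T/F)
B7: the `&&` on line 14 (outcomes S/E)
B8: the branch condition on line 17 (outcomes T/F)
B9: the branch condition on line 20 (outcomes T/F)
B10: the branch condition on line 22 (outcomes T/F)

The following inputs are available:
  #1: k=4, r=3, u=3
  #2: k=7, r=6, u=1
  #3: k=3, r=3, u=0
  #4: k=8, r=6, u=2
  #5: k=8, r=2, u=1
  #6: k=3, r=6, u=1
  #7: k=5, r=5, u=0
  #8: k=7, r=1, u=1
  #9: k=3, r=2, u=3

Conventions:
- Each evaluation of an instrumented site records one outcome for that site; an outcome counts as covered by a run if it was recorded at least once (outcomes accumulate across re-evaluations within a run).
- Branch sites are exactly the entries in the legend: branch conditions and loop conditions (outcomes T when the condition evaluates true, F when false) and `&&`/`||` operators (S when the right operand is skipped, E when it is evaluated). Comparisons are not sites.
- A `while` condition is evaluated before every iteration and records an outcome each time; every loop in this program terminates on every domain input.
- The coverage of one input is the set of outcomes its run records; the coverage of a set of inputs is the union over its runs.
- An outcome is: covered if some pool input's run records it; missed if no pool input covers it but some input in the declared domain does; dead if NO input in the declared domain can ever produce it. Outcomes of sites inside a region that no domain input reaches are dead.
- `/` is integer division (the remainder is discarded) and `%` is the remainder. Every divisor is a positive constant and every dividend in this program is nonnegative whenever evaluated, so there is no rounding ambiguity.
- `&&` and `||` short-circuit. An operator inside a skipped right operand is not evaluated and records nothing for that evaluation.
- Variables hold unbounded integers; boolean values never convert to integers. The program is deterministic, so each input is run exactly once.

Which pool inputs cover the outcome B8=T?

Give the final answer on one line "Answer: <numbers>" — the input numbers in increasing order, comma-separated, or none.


input #1 (k=4, r=3, u=3): hits B8=T
input #2 (k=7, r=6, u=1): hits B8=T
input #3 (k=3, r=3, u=0): never hits B8=T
input #4 (k=8, r=6, u=2): hits B8=T
input #5 (k=8, r=2, u=1): hits B8=T
input #6 (k=3, r=6, u=1): never hits B8=T
input #7 (k=5, r=5, u=0): hits B8=T
input #8 (k=7, r=1, u=1): hits B8=T
input #9 (k=3, r=2, u=3): never hits B8=T
Answer: 1, 2, 4, 5, 7, 8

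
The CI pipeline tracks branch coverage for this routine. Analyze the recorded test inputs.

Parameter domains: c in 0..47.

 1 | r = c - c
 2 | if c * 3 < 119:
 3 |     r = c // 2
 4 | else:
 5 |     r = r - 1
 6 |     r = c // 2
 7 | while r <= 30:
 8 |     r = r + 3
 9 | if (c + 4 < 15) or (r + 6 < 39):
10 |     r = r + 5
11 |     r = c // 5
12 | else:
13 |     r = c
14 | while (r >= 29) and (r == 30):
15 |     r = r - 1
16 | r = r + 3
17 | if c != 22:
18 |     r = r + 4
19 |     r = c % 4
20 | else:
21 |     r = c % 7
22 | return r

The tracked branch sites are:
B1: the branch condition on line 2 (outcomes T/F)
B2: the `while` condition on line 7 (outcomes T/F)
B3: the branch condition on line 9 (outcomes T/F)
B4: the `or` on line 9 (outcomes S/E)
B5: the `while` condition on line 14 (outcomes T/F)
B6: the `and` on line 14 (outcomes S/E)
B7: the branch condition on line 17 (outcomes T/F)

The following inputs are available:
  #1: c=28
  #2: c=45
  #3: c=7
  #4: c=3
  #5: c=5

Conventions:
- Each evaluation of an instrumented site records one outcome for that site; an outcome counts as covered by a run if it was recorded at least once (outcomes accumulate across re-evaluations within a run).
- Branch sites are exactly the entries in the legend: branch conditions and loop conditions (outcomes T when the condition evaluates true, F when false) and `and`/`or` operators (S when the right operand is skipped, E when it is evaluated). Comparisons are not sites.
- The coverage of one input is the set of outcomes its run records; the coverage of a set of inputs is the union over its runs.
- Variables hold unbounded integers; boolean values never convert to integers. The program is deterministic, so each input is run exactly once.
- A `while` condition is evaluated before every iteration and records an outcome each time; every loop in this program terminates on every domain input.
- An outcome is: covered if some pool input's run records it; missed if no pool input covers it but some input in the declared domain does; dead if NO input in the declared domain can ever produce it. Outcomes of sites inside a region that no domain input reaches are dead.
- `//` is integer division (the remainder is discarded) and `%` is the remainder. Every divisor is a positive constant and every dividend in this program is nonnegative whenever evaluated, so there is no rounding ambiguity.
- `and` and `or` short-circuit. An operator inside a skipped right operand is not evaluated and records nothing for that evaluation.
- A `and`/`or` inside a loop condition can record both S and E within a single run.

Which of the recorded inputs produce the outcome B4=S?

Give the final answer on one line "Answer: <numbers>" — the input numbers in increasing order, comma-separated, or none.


input #1 (c=28): misses B4=S
input #2 (c=45): misses B4=S
input #3 (c=7): covers B4=S
input #4 (c=3): covers B4=S
input #5 (c=5): covers B4=S
Answer: 3, 4, 5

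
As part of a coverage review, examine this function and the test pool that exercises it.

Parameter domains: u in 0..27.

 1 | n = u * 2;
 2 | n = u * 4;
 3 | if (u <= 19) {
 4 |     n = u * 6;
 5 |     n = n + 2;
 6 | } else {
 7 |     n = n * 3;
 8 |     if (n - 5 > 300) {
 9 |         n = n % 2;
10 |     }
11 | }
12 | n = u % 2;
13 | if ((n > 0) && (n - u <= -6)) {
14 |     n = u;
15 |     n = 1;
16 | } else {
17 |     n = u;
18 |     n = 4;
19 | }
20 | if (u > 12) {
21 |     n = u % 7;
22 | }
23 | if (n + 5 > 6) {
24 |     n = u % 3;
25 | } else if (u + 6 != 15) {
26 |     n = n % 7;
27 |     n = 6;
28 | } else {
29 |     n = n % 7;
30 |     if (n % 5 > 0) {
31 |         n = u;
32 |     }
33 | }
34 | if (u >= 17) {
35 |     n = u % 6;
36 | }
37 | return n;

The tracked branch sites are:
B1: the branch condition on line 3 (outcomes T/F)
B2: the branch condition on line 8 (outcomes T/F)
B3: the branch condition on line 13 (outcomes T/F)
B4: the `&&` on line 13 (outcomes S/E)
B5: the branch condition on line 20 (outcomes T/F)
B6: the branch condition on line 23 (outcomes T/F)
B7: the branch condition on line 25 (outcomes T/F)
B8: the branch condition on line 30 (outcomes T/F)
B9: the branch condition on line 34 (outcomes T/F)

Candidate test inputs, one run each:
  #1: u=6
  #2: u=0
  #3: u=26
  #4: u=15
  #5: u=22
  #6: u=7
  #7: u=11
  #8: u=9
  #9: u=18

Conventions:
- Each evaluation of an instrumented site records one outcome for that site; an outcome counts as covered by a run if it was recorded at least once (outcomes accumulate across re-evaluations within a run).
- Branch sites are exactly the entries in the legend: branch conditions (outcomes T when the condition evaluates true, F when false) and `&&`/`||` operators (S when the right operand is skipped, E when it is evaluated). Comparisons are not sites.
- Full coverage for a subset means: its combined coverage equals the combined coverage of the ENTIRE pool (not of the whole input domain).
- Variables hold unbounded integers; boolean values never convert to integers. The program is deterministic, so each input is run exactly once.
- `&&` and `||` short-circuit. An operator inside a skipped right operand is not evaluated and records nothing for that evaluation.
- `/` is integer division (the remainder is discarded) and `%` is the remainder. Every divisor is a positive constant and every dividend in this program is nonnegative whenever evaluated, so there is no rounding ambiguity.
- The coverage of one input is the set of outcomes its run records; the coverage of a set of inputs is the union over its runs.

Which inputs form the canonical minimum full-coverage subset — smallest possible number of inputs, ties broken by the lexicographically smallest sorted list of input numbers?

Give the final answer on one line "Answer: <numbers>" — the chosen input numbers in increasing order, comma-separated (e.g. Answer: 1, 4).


run #1 (u=6) runs B1->T, B4->S, B3->F, B5->F, B6->T, B9->F; records B1=T, B3=F, B4=S, B5=F, B6=T, B9=F
run #2 (u=0) runs B1->T, B4->S, B3->F, B5->F, B6->T, B9->F; records B1=T, B3=F, B4=S, B5=F, B6=T, B9=F
run #3 (u=26) runs B1->F, B2->T, B4->S, B3->F, B5->T, B6->T, B9->T; records B1=F, B2=T, B3=F, B4=S, B5=T, B6=T, B9=T
run #4 (u=15) runs B1->T, B4->E, B3->T, B5->T, B6->F, B7->T, B9->F; records B1=T, B3=T, B4=E, B5=T, B6=F, B7=T, B9=F
run #5 (u=22) runs B1->F, B2->F, B4->S, B3->F, B5->T, B6->F, B7->T, B9->T; records B1=F, B2=F, B3=F, B4=S, B5=T, B6=F, B7=T, B9=T
run #6 (u=7) runs B1->T, B4->E, B3->T, B5->F, B6->F, B7->T, B9->F; records B1=T, B3=T, B4=E, B5=F, B6=F, B7=T, B9=F
run #7 (u=11) runs B1->T, B4->E, B3->T, B5->F, B6->F, B7->T, B9->F; records B1=T, B3=T, B4=E, B5=F, B6=F, B7=T, B9=F
run #8 (u=9) runs B1->T, B4->E, B3->T, B5->F, B6->F, B7->F, B8->T, B9->F; records B1=T, B3=T, B4=E, B5=F, B6=F, B7=F, B8=T, B9=F
run #9 (u=18) runs B1->T, B4->S, B3->F, B5->T, B6->T, B9->T; records B1=T, B3=F, B4=S, B5=T, B6=T, B9=T
union over all inputs: B1=T, B1=F, B2=T, B2=F, B3=T, B3=F, B4=S, B4=E, B5=T, B5=F, B6=T, B6=F, B7=T, B7=F, B8=T, B9=T, B9=F (17 outcomes)
checked all size-1 subsets: none covers 17 outcomes (max 8/17)
checked all size-2 subsets: none covers 17 outcomes (max 15/17)
the canonical winner is {3, 5, 8}: size 3, full 17-outcome coverage, earliest index list among size-3 covers
Answer: 3, 5, 8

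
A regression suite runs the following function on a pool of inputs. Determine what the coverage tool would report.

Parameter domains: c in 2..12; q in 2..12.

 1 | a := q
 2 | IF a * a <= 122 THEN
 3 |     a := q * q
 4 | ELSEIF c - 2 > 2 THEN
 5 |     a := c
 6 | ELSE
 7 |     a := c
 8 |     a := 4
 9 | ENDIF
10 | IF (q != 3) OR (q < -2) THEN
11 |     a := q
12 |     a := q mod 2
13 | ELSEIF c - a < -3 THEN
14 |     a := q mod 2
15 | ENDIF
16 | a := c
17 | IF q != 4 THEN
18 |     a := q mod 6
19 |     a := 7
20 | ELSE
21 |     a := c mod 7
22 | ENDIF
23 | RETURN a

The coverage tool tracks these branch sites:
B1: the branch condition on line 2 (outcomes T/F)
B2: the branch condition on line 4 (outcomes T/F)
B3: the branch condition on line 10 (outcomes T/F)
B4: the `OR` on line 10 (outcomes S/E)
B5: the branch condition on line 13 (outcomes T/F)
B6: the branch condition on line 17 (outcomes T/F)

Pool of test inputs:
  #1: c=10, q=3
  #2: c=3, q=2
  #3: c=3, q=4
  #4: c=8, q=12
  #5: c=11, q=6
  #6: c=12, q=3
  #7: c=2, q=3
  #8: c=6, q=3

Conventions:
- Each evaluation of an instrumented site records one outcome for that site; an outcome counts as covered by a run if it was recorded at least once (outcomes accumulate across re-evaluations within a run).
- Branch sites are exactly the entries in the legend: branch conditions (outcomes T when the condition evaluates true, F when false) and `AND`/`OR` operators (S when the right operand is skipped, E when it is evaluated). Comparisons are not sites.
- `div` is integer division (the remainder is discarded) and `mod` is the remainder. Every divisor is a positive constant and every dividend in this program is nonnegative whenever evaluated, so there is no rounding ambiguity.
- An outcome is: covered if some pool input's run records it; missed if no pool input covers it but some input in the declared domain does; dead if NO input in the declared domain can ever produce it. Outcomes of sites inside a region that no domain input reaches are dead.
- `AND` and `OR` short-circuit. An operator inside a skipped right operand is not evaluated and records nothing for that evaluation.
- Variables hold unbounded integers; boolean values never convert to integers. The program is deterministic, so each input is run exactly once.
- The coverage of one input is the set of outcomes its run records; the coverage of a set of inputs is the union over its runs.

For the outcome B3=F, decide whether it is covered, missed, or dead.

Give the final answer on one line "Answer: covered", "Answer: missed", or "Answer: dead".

B3=F is recorded by pool input(s) 1, 6, 7, 8 -> covered

Answer: covered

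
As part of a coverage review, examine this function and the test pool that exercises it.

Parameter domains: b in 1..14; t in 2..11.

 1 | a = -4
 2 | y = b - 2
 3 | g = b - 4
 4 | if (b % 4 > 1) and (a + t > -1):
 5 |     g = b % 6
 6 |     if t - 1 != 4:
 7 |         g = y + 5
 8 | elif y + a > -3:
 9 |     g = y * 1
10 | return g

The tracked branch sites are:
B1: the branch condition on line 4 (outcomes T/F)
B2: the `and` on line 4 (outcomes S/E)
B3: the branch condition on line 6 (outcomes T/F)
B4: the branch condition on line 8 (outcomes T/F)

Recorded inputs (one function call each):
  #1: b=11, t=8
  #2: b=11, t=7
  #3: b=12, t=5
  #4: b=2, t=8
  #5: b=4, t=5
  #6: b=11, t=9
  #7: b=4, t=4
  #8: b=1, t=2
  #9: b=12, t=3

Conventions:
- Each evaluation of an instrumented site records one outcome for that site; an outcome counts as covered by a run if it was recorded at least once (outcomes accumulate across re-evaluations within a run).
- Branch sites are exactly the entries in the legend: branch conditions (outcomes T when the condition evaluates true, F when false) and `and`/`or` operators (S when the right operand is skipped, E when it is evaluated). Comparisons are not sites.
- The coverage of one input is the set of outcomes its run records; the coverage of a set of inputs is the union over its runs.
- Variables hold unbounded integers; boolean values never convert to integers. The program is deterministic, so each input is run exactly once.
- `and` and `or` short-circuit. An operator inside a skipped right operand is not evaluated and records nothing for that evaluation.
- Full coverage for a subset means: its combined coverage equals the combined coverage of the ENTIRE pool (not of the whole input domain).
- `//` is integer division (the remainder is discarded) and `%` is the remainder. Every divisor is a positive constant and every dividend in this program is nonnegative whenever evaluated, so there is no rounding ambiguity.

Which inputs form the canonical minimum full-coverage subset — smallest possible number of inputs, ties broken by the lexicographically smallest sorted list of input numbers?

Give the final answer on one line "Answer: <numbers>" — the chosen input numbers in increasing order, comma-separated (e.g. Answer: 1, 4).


input #1 (b=11, t=8): events B2->E, B1->T, B3->T; covers B1=T, B2=E, B3=T
input #2 (b=11, t=7): events B2->E, B1->T, B3->T; covers B1=T, B2=E, B3=T
input #3 (b=12, t=5): events B2->S, B1->F, B4->T; covers B1=F, B2=S, B4=T
input #4 (b=2, t=8): events B2->E, B1->T, B3->T; covers B1=T, B2=E, B3=T
input #5 (b=4, t=5): events B2->S, B1->F, B4->T; covers B1=F, B2=S, B4=T
input #6 (b=11, t=9): events B2->E, B1->T, B3->T; covers B1=T, B2=E, B3=T
input #7 (b=4, t=4): events B2->S, B1->F, B4->T; covers B1=F, B2=S, B4=T
input #8 (b=1, t=2): events B2->S, B1->F, B4->F; covers B1=F, B2=S, B4=F
input #9 (b=12, t=3): events B2->S, B1->F, B4->T; covers B1=F, B2=S, B4=T
the full pool covers 7 outcomes: B1=T, B1=F, B2=S, B2=E, B3=T, B4=T, B4=F
size 1 is not enough: best union over all size-1 subsets is 3/7
size 2 is not enough: best union over all size-2 subsets is 6/7
at size 3, {1, 3, 8} reaches all 7 outcomes; every lexicographically earlier size-3 subset fails
Answer: 1, 3, 8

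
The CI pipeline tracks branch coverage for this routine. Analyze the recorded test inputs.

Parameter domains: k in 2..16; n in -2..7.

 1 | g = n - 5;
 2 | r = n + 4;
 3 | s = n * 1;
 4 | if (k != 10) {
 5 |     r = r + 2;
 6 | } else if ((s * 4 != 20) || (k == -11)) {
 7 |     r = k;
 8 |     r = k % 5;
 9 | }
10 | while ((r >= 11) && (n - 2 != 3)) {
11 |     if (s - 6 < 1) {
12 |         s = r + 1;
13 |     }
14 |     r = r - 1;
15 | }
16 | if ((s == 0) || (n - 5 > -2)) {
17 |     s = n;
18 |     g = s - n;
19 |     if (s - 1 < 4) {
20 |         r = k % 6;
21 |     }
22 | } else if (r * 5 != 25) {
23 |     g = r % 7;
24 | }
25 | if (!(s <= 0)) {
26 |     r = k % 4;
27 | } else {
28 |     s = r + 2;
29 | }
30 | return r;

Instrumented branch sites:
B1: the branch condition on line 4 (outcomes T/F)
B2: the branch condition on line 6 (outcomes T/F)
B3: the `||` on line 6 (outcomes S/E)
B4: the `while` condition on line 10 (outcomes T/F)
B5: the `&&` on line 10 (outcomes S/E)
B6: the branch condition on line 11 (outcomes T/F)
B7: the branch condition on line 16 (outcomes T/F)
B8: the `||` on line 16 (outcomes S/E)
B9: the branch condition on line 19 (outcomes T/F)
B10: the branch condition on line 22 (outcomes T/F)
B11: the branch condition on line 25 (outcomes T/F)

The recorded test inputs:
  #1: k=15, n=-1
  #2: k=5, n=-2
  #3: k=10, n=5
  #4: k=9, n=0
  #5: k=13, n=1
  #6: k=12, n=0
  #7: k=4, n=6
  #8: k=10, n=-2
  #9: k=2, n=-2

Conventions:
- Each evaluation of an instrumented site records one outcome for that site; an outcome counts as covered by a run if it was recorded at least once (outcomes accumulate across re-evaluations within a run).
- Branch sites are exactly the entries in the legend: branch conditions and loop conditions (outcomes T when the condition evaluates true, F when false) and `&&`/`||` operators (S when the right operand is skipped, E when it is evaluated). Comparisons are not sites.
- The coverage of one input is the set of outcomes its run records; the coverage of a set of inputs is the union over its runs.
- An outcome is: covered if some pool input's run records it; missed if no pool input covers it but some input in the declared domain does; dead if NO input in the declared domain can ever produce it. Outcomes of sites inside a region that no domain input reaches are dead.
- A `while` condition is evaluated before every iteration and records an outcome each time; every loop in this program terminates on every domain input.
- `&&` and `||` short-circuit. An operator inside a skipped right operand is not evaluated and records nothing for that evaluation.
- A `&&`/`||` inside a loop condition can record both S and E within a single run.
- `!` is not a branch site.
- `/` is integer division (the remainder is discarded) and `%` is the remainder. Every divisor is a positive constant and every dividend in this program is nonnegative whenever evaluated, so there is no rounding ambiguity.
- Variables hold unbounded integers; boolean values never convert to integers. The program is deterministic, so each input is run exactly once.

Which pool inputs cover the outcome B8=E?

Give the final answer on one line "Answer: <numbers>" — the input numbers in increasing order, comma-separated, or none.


input #1 (k=15, n=-1): produces B8=E
input #2 (k=5, n=-2): produces B8=E
input #3 (k=10, n=5): produces B8=E
input #4 (k=9, n=0): does not produce B8=E
input #5 (k=13, n=1): produces B8=E
input #6 (k=12, n=0): does not produce B8=E
input #7 (k=4, n=6): produces B8=E
input #8 (k=10, n=-2): produces B8=E
input #9 (k=2, n=-2): produces B8=E
Answer: 1, 2, 3, 5, 7, 8, 9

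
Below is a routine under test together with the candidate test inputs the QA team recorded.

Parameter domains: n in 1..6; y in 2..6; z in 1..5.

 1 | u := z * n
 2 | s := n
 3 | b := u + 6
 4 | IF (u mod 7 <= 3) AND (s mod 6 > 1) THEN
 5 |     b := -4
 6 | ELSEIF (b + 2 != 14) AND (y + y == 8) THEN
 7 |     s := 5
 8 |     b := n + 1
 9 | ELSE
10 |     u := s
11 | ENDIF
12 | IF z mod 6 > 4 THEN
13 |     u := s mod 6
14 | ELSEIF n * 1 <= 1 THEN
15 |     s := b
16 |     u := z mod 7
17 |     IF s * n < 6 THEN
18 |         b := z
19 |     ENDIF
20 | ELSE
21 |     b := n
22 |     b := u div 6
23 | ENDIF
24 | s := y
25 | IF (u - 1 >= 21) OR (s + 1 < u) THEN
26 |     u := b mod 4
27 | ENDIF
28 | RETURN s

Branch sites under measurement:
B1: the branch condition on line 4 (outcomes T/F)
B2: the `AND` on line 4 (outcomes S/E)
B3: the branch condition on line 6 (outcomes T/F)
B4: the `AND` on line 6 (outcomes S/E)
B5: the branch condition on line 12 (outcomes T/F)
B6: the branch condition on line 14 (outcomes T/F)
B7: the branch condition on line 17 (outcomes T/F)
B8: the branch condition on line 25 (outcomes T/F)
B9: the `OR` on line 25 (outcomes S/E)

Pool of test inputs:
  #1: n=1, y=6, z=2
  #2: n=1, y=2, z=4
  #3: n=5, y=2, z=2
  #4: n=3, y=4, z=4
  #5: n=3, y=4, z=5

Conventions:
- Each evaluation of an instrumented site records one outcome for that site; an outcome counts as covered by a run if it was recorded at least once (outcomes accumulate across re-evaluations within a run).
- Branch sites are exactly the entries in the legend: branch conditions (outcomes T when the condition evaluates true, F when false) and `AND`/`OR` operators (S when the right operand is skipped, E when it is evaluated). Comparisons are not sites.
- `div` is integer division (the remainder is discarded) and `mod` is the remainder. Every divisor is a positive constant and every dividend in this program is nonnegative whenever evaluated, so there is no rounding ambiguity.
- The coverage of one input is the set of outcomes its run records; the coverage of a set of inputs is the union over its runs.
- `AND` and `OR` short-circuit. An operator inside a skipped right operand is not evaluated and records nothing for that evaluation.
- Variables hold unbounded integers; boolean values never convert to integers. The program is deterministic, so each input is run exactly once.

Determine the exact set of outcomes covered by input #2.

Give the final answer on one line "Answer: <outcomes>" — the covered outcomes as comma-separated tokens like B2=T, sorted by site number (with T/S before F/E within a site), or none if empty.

Running input #2 (n=1, y=2, z=4), event by event:
  B2->S, B1->F, B4->E, B3->F, B5->F, B6->T, B7->F, B9->E, B8->T
collecting distinct outcomes: B1=F, B2=S, B3=F, B4=E, B5=F, B6=T, B7=F, B8=T, B9=E

Answer: B1=F, B2=S, B3=F, B4=E, B5=F, B6=T, B7=F, B8=T, B9=E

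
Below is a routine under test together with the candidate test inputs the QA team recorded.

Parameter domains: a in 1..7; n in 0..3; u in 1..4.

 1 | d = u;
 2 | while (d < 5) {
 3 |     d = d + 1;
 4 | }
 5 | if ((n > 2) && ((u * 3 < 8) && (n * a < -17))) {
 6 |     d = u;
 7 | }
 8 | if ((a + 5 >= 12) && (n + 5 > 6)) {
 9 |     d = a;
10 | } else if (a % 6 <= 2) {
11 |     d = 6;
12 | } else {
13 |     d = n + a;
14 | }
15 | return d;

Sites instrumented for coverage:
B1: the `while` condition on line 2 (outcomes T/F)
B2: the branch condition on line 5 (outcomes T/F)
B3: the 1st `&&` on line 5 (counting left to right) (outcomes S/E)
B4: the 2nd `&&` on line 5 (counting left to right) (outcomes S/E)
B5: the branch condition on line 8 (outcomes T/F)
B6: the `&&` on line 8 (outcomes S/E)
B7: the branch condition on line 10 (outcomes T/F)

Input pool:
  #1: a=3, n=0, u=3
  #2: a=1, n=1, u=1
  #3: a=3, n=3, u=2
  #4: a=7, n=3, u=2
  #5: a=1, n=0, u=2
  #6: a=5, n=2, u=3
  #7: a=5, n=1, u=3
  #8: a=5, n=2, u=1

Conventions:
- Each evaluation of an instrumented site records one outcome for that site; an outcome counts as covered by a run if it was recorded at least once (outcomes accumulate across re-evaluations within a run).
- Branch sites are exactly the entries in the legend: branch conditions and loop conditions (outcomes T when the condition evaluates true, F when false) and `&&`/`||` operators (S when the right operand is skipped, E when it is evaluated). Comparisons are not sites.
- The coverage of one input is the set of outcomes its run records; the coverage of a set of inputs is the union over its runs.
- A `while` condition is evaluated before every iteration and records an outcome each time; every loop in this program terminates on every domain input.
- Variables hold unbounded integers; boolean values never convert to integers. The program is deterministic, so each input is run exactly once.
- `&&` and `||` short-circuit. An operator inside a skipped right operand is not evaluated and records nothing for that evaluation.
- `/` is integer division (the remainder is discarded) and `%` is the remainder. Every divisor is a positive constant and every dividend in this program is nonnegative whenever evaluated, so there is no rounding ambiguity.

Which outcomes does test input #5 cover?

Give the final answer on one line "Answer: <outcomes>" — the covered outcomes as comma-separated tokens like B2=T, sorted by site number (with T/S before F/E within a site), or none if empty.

Running input #5 (a=1, n=0, u=2), event by event:
  B1->T, B1->T, B1->T, B1->F, B3->S, B2->F, B6->S, B5->F, B7->T
deduplicating events, the covered set is: B1=T, B1=F, B2=F, B3=S, B5=F, B6=S, B7=T

Answer: B1=T, B1=F, B2=F, B3=S, B5=F, B6=S, B7=T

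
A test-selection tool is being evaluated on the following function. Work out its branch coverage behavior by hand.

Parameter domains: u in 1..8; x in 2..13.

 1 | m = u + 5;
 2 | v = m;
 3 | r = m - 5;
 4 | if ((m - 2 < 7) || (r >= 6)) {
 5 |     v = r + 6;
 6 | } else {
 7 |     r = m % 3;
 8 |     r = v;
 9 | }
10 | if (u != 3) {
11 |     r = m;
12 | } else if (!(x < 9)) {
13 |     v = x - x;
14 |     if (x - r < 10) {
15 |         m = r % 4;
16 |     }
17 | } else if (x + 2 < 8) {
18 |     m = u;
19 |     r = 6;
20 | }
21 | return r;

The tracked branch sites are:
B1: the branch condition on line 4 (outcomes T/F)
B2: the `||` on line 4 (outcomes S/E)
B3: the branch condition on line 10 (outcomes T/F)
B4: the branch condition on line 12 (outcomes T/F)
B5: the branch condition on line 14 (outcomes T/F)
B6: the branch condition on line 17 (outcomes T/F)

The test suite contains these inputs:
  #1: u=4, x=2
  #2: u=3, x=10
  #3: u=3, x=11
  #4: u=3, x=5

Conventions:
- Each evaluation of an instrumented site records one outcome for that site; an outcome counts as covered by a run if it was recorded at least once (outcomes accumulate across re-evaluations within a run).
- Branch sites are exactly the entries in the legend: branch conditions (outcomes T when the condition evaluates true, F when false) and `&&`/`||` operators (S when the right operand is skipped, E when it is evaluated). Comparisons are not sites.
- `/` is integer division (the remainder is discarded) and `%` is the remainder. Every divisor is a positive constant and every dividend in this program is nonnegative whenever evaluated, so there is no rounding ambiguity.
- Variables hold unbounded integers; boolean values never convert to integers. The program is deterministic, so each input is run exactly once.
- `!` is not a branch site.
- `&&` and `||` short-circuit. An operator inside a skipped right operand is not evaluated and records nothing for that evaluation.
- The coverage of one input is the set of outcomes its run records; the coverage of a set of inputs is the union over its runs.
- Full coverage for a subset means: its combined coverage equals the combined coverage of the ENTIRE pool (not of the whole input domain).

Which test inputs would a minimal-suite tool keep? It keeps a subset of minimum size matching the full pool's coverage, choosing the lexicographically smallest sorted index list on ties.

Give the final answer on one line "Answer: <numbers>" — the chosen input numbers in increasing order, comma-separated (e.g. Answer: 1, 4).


input #1, u=4, x=2: events B2->E, B1->F, B3->T; outcomes B1=F, B2=E, B3=T
input #2, u=3, x=10: events B2->S, B1->T, B3->F, B4->T, B5->T; outcomes B1=T, B2=S, B3=F, B4=T, B5=T
input #3, u=3, x=11: events B2->S, B1->T, B3->F, B4->T, B5->T; outcomes B1=T, B2=S, B3=F, B4=T, B5=T
input #4, u=3, x=5: events B2->S, B1->T, B3->F, B4->F, B6->T; outcomes B1=T, B2=S, B3=F, B4=F, B6=T
pool-wide coverage (10 outcomes): B1=T, B1=F, B2=S, B2=E, B3=T, B3=F, B4=T, B4=F, B5=T, B6=T
every size-1 subset falls short of the 10 outcomes (best: 5/10)
every size-2 subset falls short of the 10 outcomes (best: 8/10)
inputs {1, 2, 4} (size 3) cover everything; no size-3 subset with a lexicographically smaller index list covers all 10
Answer: 1, 2, 4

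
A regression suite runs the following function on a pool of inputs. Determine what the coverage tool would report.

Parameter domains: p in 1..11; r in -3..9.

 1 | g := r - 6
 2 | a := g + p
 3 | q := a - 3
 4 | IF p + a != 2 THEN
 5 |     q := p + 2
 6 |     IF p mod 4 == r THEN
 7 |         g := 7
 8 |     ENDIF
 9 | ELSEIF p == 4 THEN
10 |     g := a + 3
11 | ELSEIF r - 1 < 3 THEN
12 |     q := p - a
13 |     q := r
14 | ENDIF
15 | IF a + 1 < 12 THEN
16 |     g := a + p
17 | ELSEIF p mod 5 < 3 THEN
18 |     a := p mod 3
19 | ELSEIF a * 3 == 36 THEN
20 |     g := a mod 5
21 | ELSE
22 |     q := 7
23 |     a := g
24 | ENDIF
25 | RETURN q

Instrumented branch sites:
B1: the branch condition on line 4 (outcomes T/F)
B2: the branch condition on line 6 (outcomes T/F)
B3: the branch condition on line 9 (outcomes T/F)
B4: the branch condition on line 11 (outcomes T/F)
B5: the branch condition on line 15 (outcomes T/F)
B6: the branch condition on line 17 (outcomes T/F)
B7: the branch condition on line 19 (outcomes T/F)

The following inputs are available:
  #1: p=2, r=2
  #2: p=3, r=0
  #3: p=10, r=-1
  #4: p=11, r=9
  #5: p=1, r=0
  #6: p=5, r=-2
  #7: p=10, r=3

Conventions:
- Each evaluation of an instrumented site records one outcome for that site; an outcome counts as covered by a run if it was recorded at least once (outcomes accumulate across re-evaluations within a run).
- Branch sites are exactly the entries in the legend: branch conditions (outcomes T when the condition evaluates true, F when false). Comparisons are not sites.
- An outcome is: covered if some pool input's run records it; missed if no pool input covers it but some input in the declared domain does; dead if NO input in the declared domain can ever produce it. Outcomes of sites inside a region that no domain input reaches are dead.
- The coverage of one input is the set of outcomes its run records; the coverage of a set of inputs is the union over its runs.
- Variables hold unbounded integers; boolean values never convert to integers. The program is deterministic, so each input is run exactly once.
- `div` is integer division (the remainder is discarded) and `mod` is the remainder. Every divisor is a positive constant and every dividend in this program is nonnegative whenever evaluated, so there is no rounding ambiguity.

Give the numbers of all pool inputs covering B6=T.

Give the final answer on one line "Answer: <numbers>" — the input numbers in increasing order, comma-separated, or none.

input #1 (p=2, r=2): does not record B6=T
input #2 (p=3, r=0): does not record B6=T
input #3 (p=10, r=-1): does not record B6=T
input #4 (p=11, r=9): records B6=T
input #5 (p=1, r=0): does not record B6=T
input #6 (p=5, r=-2): does not record B6=T
input #7 (p=10, r=3): does not record B6=T

Answer: 4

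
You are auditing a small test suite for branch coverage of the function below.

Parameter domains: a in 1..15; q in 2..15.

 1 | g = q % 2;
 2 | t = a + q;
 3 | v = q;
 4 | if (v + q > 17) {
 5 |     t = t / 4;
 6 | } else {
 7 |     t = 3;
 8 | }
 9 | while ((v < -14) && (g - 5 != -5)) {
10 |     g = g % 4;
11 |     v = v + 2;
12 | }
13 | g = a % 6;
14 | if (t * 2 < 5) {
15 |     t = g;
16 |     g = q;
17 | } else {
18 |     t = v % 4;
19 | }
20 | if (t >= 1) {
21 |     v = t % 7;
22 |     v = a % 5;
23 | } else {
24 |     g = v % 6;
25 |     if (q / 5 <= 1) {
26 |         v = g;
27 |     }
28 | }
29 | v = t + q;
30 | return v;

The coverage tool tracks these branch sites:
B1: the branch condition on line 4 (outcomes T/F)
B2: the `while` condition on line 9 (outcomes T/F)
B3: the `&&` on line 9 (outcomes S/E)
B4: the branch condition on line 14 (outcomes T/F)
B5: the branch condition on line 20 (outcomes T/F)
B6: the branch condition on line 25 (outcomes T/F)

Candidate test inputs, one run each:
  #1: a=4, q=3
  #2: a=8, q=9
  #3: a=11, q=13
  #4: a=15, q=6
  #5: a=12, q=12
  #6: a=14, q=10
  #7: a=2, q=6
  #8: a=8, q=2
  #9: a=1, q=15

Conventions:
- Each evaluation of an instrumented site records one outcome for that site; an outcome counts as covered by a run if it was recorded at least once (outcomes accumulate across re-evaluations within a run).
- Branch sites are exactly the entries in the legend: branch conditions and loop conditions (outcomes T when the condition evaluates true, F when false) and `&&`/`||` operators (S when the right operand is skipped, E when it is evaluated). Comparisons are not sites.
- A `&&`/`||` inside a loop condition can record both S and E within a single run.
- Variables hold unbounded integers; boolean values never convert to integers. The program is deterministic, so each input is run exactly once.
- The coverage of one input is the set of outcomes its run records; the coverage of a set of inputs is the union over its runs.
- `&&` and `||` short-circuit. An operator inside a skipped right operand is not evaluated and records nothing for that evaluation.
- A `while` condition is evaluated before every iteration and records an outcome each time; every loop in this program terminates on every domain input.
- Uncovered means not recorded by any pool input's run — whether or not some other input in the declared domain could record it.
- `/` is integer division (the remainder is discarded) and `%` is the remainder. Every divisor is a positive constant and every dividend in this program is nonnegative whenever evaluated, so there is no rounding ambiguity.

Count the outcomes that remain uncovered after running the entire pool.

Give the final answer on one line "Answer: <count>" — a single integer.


input #1 (a=4, q=3): events B1->F, B3->S, B2->F, B4->F, B5->T; covers B1=F, B2=F, B3=S, B4=F, B5=T
input #2 (a=8, q=9): events B1->T, B3->S, B2->F, B4->F, B5->T; covers B1=T, B2=F, B3=S, B4=F, B5=T
input #3 (a=11, q=13): events B1->T, B3->S, B2->F, B4->F, B5->T; covers B1=T, B2=F, B3=S, B4=F, B5=T
input #4 (a=15, q=6): events B1->F, B3->S, B2->F, B4->F, B5->T; covers B1=F, B2=F, B3=S, B4=F, B5=T
input #5 (a=12, q=12): events B1->T, B3->S, B2->F, B4->F, B5->F, B6->F; covers B1=T, B2=F, B3=S, B4=F, B5=F, B6=F
input #6 (a=14, q=10): events B1->T, B3->S, B2->F, B4->F, B5->T; covers B1=T, B2=F, B3=S, B4=F, B5=T
input #7 (a=2, q=6): events B1->F, B3->S, B2->F, B4->F, B5->T; covers B1=F, B2=F, B3=S, B4=F, B5=T
input #8 (a=8, q=2): events B1->F, B3->S, B2->F, B4->F, B5->T; covers B1=F, B2=F, B3=S, B4=F, B5=T
input #9 (a=1, q=15): events B1->T, B3->S, B2->F, B4->F, B5->T; covers B1=T, B2=F, B3=S, B4=F, B5=T
union over the pool: B1=T, B1=F, B2=F, B3=S, B4=F, B5=T, B5=F, B6=F
uncovered (4 of 12): B2=T, B3=E, B4=T, B6=T
Answer: 4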